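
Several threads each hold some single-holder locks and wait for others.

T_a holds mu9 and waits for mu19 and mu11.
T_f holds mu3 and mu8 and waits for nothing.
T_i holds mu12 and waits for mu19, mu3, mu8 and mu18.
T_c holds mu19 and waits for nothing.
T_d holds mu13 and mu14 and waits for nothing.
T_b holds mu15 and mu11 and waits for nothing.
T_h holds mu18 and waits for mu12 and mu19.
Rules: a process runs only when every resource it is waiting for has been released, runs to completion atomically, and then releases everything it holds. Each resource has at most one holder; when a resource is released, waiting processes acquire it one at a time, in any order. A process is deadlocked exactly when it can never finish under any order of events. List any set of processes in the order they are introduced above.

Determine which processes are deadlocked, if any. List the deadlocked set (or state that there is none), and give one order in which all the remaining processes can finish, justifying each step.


Deadlocked: T_i and T_h.
Key observation: along T_i -> T_h -> T_i, each member waits on what the next one holds — a deadlock; no other process is dragged down with it.
The rest can finish in the order T_f, T_c, T_d, T_b, T_a.
Step-by-step check:
  run T_f (it waits on nothing); releases mu3 and mu8
  run T_c (it waits on nothing); releases mu19
  run T_d (it waits on nothing); releases mu13 and mu14
  run T_b (it waits on nothing); releases mu15 and mu11
  run T_a (all its waits — mu19 and mu11 — are resolved); releases mu9


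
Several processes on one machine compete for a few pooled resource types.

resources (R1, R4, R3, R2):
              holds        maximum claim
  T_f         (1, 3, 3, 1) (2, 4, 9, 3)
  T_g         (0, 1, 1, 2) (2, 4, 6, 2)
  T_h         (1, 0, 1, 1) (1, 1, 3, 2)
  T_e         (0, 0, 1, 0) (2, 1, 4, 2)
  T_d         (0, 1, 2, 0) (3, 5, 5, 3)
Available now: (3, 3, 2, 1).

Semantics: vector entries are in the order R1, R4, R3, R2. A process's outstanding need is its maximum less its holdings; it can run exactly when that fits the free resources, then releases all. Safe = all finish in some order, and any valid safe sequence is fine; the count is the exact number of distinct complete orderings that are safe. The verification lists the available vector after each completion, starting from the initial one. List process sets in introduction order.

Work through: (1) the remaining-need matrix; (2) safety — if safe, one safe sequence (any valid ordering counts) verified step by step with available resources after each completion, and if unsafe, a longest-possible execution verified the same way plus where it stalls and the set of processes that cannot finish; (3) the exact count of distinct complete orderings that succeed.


(1) Outstanding need per process (order R1, R4, R3, R2):
  T_f: (1, 1, 6, 2)
  T_g: (2, 3, 5, 0)
  T_h: (0, 1, 2, 1)
  T_e: (2, 1, 3, 2)
  T_d: (3, 4, 3, 3)
(2) UNSAFE — no complete ordering exists.
Key observation: after T_h, T_e the pool peaks at (4, 3, 4, 2), and each blocked process is short somewhere: T_f on R3; T_g on R3; T_d on R4, R2.
A maximal execution: T_h, T_e — then nothing else fits. Check, step by step:
  pool = (3, 3, 2, 1)
  T_h: need (0, 1, 2, 1) fits (3, 3, 2, 1); releases (1, 0, 1, 1), pool now (4, 3, 3, 2)
  T_e: need (2, 1, 3, 2) fits (4, 3, 3, 2); releases (0, 0, 1, 0), pool now (4, 3, 4, 2)
  blocked: T_f wants (1, 1, 6, 2), pool (4, 3, 4, 2) — not enough R3
  blocked: T_g wants (2, 3, 5, 0), pool (4, 3, 4, 2) — not enough R3
  blocked: T_d wants (3, 4, 3, 3), pool (4, 3, 4, 2) — not enough R4 and R2
Never able to finish: T_f, T_g and T_d.
(3) Precisely 0 of the possible complete orderings are safe sequences.


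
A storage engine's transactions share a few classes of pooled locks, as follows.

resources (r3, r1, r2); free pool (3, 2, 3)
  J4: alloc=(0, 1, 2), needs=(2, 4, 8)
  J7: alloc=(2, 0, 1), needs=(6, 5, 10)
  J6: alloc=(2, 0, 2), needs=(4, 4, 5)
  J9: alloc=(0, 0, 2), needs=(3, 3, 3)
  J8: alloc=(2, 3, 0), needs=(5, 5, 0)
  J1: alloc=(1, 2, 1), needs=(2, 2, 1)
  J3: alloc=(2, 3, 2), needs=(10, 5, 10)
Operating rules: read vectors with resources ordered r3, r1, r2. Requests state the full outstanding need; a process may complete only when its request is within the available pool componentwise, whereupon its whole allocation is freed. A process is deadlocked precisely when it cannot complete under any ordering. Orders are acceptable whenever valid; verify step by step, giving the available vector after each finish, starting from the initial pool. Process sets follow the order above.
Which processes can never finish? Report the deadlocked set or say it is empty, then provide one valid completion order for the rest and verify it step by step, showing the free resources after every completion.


No process is deadlocked.
Key observation: the pool covers J1 at once, and every later process fits after earlier releases.
A valid finishing order for the others: J1, J9, J6, J4, J8, J7, J3. Step-by-step check:
  pool = (3, 2, 3)
  J1 needs (2, 2, 1) <= (3, 2, 3) -> finishes; pool += (1, 2, 1) = (4, 4, 4)
  J9 needs (3, 3, 3) <= (4, 4, 4) -> finishes; pool += (0, 0, 2) = (4, 4, 6)
  J6 needs (4, 4, 5) <= (4, 4, 6) -> finishes; pool += (2, 0, 2) = (6, 4, 8)
  J4 needs (2, 4, 8) <= (6, 4, 8) -> finishes; pool += (0, 1, 2) = (6, 5, 10)
  J8 needs (5, 5, 0) <= (6, 5, 10) -> finishes; pool += (2, 3, 0) = (8, 8, 10)
  J7 needs (6, 5, 10) <= (8, 8, 10) -> finishes; pool += (2, 0, 1) = (10, 8, 11)
  J3 needs (10, 5, 10) <= (10, 8, 11) -> finishes; pool += (2, 3, 2) = (12, 11, 13)


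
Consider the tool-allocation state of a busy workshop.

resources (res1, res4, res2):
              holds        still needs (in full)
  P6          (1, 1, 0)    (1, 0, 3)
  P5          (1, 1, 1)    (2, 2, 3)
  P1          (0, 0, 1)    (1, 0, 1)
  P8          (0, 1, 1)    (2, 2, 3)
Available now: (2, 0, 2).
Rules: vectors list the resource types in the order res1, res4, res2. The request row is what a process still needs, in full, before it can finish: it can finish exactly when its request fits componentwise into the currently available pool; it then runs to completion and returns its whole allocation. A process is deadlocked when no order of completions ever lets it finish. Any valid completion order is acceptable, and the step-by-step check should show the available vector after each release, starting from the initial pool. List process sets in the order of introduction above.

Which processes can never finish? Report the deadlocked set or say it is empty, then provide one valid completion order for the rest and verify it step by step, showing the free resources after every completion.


The deadlocked set is P5 and P8.
Key observation: after P1, P6 complete, (3, 1, 3) is the best the pool ever gets, yet each leftover process wants more res4.
The rest can finish in the order P1, P6. Check, step by step:
  pool = (2, 0, 2)
  P1: need (1, 0, 1) fits (2, 0, 2); releases (0, 0, 1), pool now (2, 0, 3)
  P6: need (1, 0, 3) fits (2, 0, 3); releases (1, 1, 0), pool now (3, 1, 3)
None of the blocked processes ever fits:
  blocked: P5 wants (2, 2, 3), pool (3, 1, 3) — not enough res4
  blocked: P8 wants (2, 2, 3), pool (3, 1, 3) — not enough res4


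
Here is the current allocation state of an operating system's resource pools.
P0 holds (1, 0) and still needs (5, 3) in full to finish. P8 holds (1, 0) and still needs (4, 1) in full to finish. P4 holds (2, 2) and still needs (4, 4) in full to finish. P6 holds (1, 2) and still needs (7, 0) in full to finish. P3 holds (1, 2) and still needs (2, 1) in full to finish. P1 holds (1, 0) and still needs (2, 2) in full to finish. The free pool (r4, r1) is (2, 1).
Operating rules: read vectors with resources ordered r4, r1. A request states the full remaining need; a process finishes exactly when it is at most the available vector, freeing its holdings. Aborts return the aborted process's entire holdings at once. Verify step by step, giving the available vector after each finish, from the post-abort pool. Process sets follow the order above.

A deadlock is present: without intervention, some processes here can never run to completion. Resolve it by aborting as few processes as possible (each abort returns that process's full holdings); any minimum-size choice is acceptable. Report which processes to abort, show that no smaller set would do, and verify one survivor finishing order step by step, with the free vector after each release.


Abort P6.
Key observation: no ordering could ever have run P4 before the abort of P6; with (1, 2) back in the pool it fits at step 4.
Minimality: the empty abort set fails — the state is deadlocked as it stands.
Survivors finish in the order: P3, P1, P8, P4, P0. Step-by-step check (pool after the aborts first):
  pool = (3, 3)
  P3 needs (2, 1) <= (3, 3) -> finishes; pool += (1, 2) = (4, 5)
  P1 needs (2, 2) <= (4, 5) -> finishes; pool += (1, 0) = (5, 5)
  P8 needs (4, 1) <= (5, 5) -> finishes; pool += (1, 0) = (6, 5)
  P4 needs (4, 4) <= (6, 5) -> finishes; pool += (2, 2) = (8, 7)
  P0 needs (5, 3) <= (8, 7) -> finishes; pool += (1, 0) = (9, 7)


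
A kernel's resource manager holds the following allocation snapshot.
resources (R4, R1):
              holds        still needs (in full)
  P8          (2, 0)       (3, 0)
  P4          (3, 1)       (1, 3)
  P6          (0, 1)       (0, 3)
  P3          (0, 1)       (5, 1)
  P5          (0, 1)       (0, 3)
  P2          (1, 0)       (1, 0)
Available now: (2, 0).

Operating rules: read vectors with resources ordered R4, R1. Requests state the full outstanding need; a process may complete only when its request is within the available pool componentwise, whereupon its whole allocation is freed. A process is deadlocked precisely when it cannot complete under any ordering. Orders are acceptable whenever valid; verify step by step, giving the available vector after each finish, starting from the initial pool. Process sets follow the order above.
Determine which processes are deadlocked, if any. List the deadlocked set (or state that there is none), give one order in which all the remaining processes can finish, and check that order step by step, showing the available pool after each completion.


Deadlocked set: P4, P6, P3 and P5.
Key observation: once P2, P8 finish, the pool peaks at (5, 0) — and every remaining process still needs more R1 than that.
A valid finishing order for the others: P2, P8. Walking it through:
  pool = (2, 0)
  P2: need (1, 0) fits (2, 0); releases (1, 0), pool now (3, 0)
  P8: need (3, 0) fits (3, 0); releases (2, 0), pool now (5, 0)
None of the blocked processes ever fits:
  P4 still needs (1, 3) but only (5, 0) is free — short on R1
  P6 still needs (0, 3) but only (5, 0) is free — short on R1
  P3 still needs (5, 1) but only (5, 0) is free — short on R1
  P5 still needs (0, 3) but only (5, 0) is free — short on R1


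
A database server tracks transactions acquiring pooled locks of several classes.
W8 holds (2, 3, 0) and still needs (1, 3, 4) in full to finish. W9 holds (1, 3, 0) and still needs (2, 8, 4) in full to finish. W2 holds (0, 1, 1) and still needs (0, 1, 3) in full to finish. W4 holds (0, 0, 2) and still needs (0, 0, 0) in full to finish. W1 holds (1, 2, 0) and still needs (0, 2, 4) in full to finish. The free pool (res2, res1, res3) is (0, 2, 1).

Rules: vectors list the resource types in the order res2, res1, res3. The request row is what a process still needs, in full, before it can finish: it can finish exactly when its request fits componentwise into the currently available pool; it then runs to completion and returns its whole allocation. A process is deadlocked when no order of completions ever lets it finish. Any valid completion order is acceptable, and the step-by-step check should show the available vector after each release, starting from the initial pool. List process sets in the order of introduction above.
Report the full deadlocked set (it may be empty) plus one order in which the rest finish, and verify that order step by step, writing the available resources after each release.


Nothing here is deadlocked.
Key observation: no deadlock: W4 fits now, and the freed resources carry the rest through.
A valid finishing order for the others: W4, W2, W1, W8, W9. Walking it through:
  pool = (0, 2, 1)
  W4: need (0, 0, 0) fits (0, 2, 1); releases (0, 0, 2), pool now (0, 2, 3)
  W2: need (0, 1, 3) fits (0, 2, 3); releases (0, 1, 1), pool now (0, 3, 4)
  W1: need (0, 2, 4) fits (0, 3, 4); releases (1, 2, 0), pool now (1, 5, 4)
  W8: need (1, 3, 4) fits (1, 5, 4); releases (2, 3, 0), pool now (3, 8, 4)
  W9: need (2, 8, 4) fits (3, 8, 4); releases (1, 3, 0), pool now (4, 11, 4)


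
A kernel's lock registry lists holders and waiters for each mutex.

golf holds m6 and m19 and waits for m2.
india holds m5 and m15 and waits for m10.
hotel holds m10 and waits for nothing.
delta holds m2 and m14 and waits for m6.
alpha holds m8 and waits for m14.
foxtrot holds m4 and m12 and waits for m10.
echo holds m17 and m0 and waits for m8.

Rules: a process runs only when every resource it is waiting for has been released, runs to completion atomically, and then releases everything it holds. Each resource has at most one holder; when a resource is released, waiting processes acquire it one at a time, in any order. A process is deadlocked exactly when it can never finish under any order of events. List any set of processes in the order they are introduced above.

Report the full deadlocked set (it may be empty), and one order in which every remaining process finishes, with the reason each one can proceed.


The deadlocked set is golf, delta, alpha and echo.
Key observation: the waits loop around golf -> delta -> golf with no way out; alpha and echo wait into the deadlock from upstream.
A valid finishing order for the others: hotel, foxtrot, india.
Verifying each step:
  hotel waits on nothing -> runs at once and releases m10
  foxtrot: everything it awaited (m10) is free; runs, freeing m4 and m12
  india: everything it awaited (m10) is free; runs, freeing m5 and m15


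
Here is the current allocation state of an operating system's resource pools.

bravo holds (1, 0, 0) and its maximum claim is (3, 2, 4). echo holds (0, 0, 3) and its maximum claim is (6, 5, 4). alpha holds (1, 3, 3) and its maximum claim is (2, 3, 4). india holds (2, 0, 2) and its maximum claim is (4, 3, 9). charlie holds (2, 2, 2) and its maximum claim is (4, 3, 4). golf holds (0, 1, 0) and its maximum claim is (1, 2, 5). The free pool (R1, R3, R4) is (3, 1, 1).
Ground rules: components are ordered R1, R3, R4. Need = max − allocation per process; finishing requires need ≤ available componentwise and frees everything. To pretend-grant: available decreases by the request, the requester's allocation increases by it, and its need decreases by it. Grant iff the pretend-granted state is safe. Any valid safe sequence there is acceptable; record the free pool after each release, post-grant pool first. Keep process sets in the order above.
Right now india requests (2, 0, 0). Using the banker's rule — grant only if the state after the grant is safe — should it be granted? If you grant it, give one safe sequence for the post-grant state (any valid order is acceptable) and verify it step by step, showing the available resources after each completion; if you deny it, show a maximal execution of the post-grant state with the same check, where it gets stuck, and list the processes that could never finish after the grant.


DENY. Granting would leave the state unsafe.
Key observation: after alpha, charlie, golf, bravo the pool peaks at (5, 7, 6), and each blocked process is short somewhere: echo on R1; india on R4.
After a pretend grant, a maximal execution: alpha, charlie, golf, bravo — then nothing else fits. Walking it through:
  pool = (1, 1, 1)
  run alpha (needs (1, 0, 1), free (1, 1, 1)); after release of (1, 3, 3) the pool is (2, 4, 4)
  run charlie (needs (2, 1, 2), free (2, 4, 4)); after release of (2, 2, 2) the pool is (4, 6, 6)
  run golf (needs (1, 1, 5), free (4, 6, 6)); after release of (0, 1, 0) the pool is (4, 7, 6)
  run bravo (needs (2, 2, 4), free (4, 7, 6)); after release of (1, 0, 0) the pool is (5, 7, 6)
  echo still needs (6, 5, 1) but only (5, 7, 6) is free — short on R1
  india still needs (0, 3, 7) but only (5, 7, 6) is free — short on R4
Post-grant, the permanently blocked set is echo and india.


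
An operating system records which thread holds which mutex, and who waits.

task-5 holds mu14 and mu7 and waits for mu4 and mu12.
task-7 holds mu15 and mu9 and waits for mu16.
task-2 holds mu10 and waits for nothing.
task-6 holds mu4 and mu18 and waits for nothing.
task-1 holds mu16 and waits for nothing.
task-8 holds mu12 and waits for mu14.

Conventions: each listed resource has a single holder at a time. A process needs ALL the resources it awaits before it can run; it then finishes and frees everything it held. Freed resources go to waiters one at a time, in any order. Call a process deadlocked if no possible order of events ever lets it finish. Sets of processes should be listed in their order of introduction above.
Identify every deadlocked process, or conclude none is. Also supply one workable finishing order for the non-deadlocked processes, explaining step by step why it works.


Deadlocked: task-5 and task-8.
Key observation: the waits loop around task-5 -> task-8 -> task-5 with no way out; no other process is dragged down with it.
One completion order for the rest: task-1, task-2, task-7, task-6.
Walking it through:
  run task-1 (it waits on nothing); releases mu16
  run task-2 (it waits on nothing); releases mu10
  run task-7 (all its waits — mu16 — are resolved); releases mu15 and mu9
  run task-6 (it waits on nothing); releases mu4 and mu18


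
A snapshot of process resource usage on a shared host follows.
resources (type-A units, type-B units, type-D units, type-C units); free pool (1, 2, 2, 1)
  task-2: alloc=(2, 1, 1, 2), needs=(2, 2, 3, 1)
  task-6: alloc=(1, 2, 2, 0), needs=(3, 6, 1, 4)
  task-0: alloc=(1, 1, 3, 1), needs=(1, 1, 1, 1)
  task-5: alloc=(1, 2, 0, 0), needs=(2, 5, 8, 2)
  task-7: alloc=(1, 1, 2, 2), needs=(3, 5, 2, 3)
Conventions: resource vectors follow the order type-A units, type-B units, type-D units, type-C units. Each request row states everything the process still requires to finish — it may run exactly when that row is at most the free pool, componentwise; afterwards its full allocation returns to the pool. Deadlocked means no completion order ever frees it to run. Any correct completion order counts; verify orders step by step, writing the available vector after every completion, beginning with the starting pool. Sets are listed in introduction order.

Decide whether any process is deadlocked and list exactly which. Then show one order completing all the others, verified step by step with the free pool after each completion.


The deadlocked set is task-6, task-5 and task-7.
Key observation: once task-0, task-2 finish, the pool peaks at (4, 4, 6, 4) — and every remaining process still needs more type-B units than that.
One completion order for the rest: task-0, task-2. Walking it through:
  pool = (1, 2, 2, 1)
  task-0: need (1, 1, 1, 1) fits (1, 2, 2, 1); releases (1, 1, 3, 1), pool now (2, 3, 5, 2)
  task-2: need (2, 2, 3, 1) fits (2, 3, 5, 2); releases (2, 1, 1, 2), pool now (4, 4, 6, 4)
The blocked processes can never fit:
  blocked: task-6 wants (3, 6, 1, 4), pool (4, 4, 6, 4) — not enough type-B units
  blocked: task-5 wants (2, 5, 8, 2), pool (4, 4, 6, 4) — not enough type-B units and type-D units
  blocked: task-7 wants (3, 5, 2, 3), pool (4, 4, 6, 4) — not enough type-B units


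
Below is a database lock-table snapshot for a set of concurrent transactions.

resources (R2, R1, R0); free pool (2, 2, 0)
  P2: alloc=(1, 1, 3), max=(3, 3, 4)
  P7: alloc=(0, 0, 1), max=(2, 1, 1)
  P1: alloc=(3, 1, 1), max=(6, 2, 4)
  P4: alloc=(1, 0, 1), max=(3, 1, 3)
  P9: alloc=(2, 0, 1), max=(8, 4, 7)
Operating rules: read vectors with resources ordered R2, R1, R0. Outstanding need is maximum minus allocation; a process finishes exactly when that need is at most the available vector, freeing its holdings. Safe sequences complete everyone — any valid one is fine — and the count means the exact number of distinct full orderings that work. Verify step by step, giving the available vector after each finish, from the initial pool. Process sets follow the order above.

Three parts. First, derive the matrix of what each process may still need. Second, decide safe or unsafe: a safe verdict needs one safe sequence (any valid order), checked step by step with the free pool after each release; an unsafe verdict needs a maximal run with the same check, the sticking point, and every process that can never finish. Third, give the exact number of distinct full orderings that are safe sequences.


(1) Need matrix, components ordered R2, R1, R0:
  P2: (2, 2, 1)
  P7: (2, 1, 0)
  P1: (3, 1, 3)
  P4: (2, 1, 2)
  P9: (6, 4, 6)
(2) SAFE. One safe sequence: P7, P2, P1, P4, P9.
Key observation: at P7 the run first touches a limit — (2, 1, 0) against (2, 2, 0), exact on a resource it actually requests.
Step-by-step check:
  pool = (2, 2, 0)
  P7 needs (2, 1, 0) <= (2, 2, 0) -> finishes; pool += (0, 0, 1) = (2, 2, 1)
  P2 needs (2, 2, 1) <= (2, 2, 1) -> finishes; pool += (1, 1, 3) = (3, 3, 4)
  P1 needs (3, 1, 3) <= (3, 3, 4) -> finishes; pool += (3, 1, 1) = (6, 4, 5)
  P4 needs (2, 1, 2) <= (6, 4, 5) -> finishes; pool += (1, 0, 1) = (7, 4, 6)
  P9 needs (6, 4, 6) <= (7, 4, 6) -> finishes; pool += (2, 0, 1) = (9, 4, 7)
(3) Precisely 2 of the possible complete orderings are safe sequences.


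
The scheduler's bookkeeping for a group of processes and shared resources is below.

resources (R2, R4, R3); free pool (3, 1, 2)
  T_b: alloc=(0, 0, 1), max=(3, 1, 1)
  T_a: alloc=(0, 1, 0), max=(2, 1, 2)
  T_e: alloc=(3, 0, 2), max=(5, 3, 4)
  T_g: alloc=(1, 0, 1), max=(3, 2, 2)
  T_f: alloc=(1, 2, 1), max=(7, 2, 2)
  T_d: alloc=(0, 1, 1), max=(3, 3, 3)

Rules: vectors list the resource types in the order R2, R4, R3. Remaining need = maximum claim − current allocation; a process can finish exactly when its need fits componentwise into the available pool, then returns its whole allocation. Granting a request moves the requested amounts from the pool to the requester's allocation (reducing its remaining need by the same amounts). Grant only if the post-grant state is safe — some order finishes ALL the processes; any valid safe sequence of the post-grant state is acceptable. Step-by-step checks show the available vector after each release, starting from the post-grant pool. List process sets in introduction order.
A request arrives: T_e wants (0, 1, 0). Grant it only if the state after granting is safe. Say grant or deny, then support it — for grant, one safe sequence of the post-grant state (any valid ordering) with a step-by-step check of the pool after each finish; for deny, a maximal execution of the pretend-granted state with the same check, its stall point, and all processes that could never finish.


DENY: after the grant no complete ordering would exist.
Key observation: after T_a, T_b the pool peaks at (3, 1, 3), and each blocked process is short somewhere: T_e on R4; T_g on R4; T_f on R2; T_d on R4.
On the post-grant state, T_a, T_b is a maximal run — nothing extends it. Step-by-step check:
  pool = (3, 0, 2)
  T_a needs (2, 0, 2) <= (3, 0, 2) -> finishes; pool += (0, 1, 0) = (3, 1, 2)
  T_b needs (3, 1, 0) <= (3, 1, 2) -> finishes; pool += (0, 0, 1) = (3, 1, 3)
  blocked: T_e wants (2, 2, 2), pool (3, 1, 3) — not enough R4
  blocked: T_g wants (2, 2, 1), pool (3, 1, 3) — not enough R4
  blocked: T_f wants (6, 0, 1), pool (3, 1, 3) — not enough R2
  blocked: T_d wants (3, 2, 2), pool (3, 1, 3) — not enough R4
Post-grant, the permanently blocked set is T_e, T_g, T_f and T_d.


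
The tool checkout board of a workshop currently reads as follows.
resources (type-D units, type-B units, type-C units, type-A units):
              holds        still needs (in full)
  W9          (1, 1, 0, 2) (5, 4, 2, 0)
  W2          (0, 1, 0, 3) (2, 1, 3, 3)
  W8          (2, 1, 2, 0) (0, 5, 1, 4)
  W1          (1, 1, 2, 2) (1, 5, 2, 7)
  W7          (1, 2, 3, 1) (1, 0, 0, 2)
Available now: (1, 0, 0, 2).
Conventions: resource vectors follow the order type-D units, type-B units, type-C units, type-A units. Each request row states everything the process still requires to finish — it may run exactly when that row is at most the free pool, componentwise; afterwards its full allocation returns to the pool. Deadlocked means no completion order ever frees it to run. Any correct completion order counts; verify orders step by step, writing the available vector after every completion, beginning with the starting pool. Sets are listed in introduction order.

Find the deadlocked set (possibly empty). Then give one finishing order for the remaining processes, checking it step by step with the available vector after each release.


The deadlocked set is W9, W8 and W1.
Key observation: the wall is type-B units: completing W7, W2 brings the pool only to (2, 3, 3, 6), and all the rest need more.
A valid finishing order for the others: W7, W2. Check, step by step:
  pool = (1, 0, 0, 2)
  run W7 (needs (1, 0, 0, 2), free (1, 0, 0, 2)); after release of (1, 2, 3, 1) the pool is (2, 2, 3, 3)
  run W2 (needs (2, 1, 3, 3), free (2, 2, 3, 3)); after release of (0, 1, 0, 3) the pool is (2, 3, 3, 6)
None of the blocked processes ever fits:
  blocked: W9 wants (5, 4, 2, 0), pool (2, 3, 3, 6) — not enough type-D units and type-B units
  blocked: W8 wants (0, 5, 1, 4), pool (2, 3, 3, 6) — not enough type-B units
  blocked: W1 wants (1, 5, 2, 7), pool (2, 3, 3, 6) — not enough type-B units and type-A units


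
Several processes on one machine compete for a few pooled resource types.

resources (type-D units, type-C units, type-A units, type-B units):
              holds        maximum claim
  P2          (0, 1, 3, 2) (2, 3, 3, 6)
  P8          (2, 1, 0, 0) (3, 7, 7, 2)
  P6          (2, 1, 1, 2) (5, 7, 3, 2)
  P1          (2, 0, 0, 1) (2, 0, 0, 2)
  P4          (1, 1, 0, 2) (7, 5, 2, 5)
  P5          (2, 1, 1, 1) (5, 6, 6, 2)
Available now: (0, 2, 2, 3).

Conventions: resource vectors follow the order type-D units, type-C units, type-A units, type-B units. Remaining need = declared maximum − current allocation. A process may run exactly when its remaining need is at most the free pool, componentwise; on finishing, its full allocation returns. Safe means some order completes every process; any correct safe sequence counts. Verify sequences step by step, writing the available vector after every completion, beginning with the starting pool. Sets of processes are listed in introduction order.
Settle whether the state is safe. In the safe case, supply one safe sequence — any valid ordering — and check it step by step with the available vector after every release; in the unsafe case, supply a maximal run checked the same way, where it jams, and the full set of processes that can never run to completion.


UNSAFE.
Key observation: type-C units is the bottleneck — with P1, P2 done the pool holds (2, 3, 5, 6), short of every remaining need.
Going as far as possible: P1, P2; after that, nothing fits. Step-by-step check:
  pool = (0, 2, 2, 3)
  P1 needs (0, 0, 0, 1) <= (0, 2, 2, 3) -> finishes; pool += (2, 0, 0, 1) = (2, 2, 2, 4)
  P2 needs (2, 2, 0, 4) <= (2, 2, 2, 4) -> finishes; pool += (0, 1, 3, 2) = (2, 3, 5, 6)
  blocked: P8 wants (1, 6, 7, 2), pool (2, 3, 5, 6) — not enough type-C units and type-A units
  blocked: P6 wants (3, 6, 2, 0), pool (2, 3, 5, 6) — not enough type-D units and type-C units
  blocked: P4 wants (6, 4, 2, 3), pool (2, 3, 5, 6) — not enough type-D units and type-C units
  blocked: P5 wants (3, 5, 5, 1), pool (2, 3, 5, 6) — not enough type-D units and type-C units
Permanently blocked: P8, P6, P4 and P5.


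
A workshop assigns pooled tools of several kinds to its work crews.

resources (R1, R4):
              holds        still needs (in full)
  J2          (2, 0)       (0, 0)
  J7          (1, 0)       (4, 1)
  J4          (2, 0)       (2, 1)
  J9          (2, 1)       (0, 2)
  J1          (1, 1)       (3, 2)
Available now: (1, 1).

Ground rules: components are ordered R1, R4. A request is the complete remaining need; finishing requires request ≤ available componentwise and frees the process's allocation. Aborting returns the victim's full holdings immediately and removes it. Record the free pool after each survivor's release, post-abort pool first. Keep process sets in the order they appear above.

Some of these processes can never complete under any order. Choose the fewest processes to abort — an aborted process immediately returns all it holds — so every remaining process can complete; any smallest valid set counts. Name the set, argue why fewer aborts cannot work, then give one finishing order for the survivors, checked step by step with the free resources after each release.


Minimum abort set: J1.
Key observation: no ordering could ever have run J9 before the abort of J1; with (1, 1) back in the pool it fits at step 2.
No smaller set exists: with zero aborts the deadlock remains.
The survivors complete as J2, J9, J7, J4. Verifying each step (starting from the post-abort pool):
  pool = (2, 2)
  J2 needs (0, 0) <= (2, 2) -> finishes; pool += (2, 0) = (4, 2)
  J9 needs (0, 2) <= (4, 2) -> finishes; pool += (2, 1) = (6, 3)
  J7 needs (4, 1) <= (6, 3) -> finishes; pool += (1, 0) = (7, 3)
  J4 needs (2, 1) <= (7, 3) -> finishes; pool += (2, 0) = (9, 3)


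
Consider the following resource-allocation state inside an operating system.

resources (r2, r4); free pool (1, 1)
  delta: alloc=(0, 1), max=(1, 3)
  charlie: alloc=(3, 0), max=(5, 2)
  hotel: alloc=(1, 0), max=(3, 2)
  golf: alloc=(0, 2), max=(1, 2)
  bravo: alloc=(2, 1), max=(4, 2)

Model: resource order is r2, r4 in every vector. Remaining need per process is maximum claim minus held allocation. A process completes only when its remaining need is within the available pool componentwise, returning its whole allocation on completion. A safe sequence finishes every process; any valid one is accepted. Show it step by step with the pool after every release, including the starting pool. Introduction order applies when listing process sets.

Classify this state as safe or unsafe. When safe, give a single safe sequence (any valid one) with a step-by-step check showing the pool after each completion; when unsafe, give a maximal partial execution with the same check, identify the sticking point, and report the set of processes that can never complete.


UNSAFE — no complete ordering exists.
Key observation: r2 is the bottleneck — with golf, delta done the pool holds (1, 4), short of every remaining need.
A maximal execution: golf, delta — then nothing else fits. Step-by-step check:
  pool = (1, 1)
  golf needs (1, 0) <= (1, 1) -> finishes; pool += (0, 2) = (1, 3)
  delta needs (1, 2) <= (1, 3) -> finishes; pool += (0, 1) = (1, 4)
  charlie cannot run: need (2, 2) vs free (1, 4) (insufficient r2)
  hotel cannot run: need (2, 2) vs free (1, 4) (insufficient r2)
  bravo cannot run: need (2, 1) vs free (1, 4) (insufficient r2)
Never able to finish: charlie, hotel and bravo.


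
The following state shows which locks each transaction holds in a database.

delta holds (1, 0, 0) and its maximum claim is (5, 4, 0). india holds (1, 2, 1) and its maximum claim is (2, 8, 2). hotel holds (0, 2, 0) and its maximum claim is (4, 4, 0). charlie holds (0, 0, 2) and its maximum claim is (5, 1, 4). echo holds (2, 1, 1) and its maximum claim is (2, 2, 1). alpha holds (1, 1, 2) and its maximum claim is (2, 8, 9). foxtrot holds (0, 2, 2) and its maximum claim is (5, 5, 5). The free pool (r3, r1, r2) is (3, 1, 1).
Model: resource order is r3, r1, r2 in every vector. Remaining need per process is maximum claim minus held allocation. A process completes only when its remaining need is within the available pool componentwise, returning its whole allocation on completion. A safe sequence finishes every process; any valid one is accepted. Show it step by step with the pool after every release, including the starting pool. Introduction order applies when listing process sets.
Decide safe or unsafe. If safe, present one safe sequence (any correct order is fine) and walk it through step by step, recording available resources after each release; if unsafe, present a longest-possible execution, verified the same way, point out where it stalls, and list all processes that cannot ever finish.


The state is SAFE; one workable sequence: echo, hotel, charlie, foxtrot, india, delta, alpha.
Key observation: at echo the run first touches a limit — (0, 1, 0) against (3, 1, 1), exact on a resource it actually requests.
Walking it through:
  pool = (3, 1, 1)
  echo needs (0, 1, 0) <= (3, 1, 1) -> finishes; pool += (2, 1, 1) = (5, 2, 2)
  hotel needs (4, 2, 0) <= (5, 2, 2) -> finishes; pool += (0, 2, 0) = (5, 4, 2)
  charlie needs (5, 1, 2) <= (5, 4, 2) -> finishes; pool += (0, 0, 2) = (5, 4, 4)
  foxtrot needs (5, 3, 3) <= (5, 4, 4) -> finishes; pool += (0, 2, 2) = (5, 6, 6)
  india needs (1, 6, 1) <= (5, 6, 6) -> finishes; pool += (1, 2, 1) = (6, 8, 7)
  delta needs (4, 4, 0) <= (6, 8, 7) -> finishes; pool += (1, 0, 0) = (7, 8, 7)
  alpha needs (1, 7, 7) <= (7, 8, 7) -> finishes; pool += (1, 1, 2) = (8, 9, 9)


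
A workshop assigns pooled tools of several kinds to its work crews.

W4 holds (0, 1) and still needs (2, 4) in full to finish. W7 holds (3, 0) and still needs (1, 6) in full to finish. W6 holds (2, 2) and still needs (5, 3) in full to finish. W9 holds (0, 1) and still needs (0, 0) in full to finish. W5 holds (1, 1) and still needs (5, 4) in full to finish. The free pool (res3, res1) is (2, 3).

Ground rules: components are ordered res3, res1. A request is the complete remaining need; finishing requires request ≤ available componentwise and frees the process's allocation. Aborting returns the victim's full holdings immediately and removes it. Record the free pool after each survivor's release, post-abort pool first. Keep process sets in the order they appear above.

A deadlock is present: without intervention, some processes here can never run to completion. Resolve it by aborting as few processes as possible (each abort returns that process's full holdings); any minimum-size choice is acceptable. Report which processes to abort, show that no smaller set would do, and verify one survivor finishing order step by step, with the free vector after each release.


The answer: abort W7.
Key observation: no ordering could ever have run W6 before the abort of W7; with (3, 0) back in the pool it fits at step 1.
Why nothing smaller works: aborting no one leaves the state deadlocked as given.
The survivors complete as W6, W9, W4, W5. Step-by-step check (starting from the post-abort pool):
  pool = (5, 3)
  run W6 (needs (5, 3), free (5, 3)); after release of (2, 2) the pool is (7, 5)
  run W9 (needs (0, 0), free (7, 5)); after release of (0, 1) the pool is (7, 6)
  run W4 (needs (2, 4), free (7, 6)); after release of (0, 1) the pool is (7, 7)
  run W5 (needs (5, 4), free (7, 7)); after release of (1, 1) the pool is (8, 8)


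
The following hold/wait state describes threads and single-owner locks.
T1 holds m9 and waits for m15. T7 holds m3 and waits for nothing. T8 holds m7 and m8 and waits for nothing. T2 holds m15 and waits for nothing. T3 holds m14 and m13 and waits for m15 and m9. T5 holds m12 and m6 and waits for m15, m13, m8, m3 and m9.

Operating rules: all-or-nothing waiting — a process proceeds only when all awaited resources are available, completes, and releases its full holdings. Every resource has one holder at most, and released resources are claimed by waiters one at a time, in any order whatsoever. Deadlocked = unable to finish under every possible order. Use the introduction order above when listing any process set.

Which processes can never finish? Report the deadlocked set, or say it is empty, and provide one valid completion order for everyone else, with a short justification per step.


The deadlocked set is empty.
Key observation: the waits form no ring: some process can always run, and its releases unblock the others one by one.
A valid finishing order for the others: T2, T8, T7, T1, T3, T5.
Verifying each step:
  T2 waits on nothing -> runs at once and releases m15
  T8 waits on nothing -> runs at once and releases m7 and m8
  T7 waits on nothing -> runs at once and releases m3
  T1 waits on m15 — all released -> runs and releases m9
  T3 waits on m15 and m9 — all released -> runs and releases m14 and m13
  T5 waits on m15, m13, m8, m3 and m9 — all released -> runs and releases m12 and m6


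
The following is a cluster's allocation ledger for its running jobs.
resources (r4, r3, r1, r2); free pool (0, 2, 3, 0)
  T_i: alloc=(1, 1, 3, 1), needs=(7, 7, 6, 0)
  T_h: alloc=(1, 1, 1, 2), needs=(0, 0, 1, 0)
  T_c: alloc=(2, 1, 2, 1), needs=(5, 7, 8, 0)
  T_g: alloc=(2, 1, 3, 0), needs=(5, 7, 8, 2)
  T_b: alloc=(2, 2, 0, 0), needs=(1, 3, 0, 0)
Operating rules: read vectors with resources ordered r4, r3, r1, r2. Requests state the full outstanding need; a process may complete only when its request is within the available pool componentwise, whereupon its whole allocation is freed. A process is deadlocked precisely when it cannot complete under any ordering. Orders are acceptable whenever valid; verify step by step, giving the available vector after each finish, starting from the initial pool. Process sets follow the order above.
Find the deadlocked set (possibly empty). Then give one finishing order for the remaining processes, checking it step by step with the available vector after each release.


Deadlocked: T_i, T_c and T_g.
Key observation: no order helps: past T_h, T_b, the free pool tops out at (3, 5, 4, 2), below what each blocked process needs in r4.
The rest can finish in the order T_h, T_b. Check, step by step:
  pool = (0, 2, 3, 0)
  T_h needs (0, 0, 1, 0) <= (0, 2, 3, 0) -> finishes; pool += (1, 1, 1, 2) = (1, 3, 4, 2)
  T_b needs (1, 3, 0, 0) <= (1, 3, 4, 2) -> finishes; pool += (2, 2, 0, 0) = (3, 5, 4, 2)
None of the blocked processes ever fits:
  T_i still needs (7, 7, 6, 0) but only (3, 5, 4, 2) is free — short on r4, r3 and r1
  T_c still needs (5, 7, 8, 0) but only (3, 5, 4, 2) is free — short on r4, r3 and r1
  T_g still needs (5, 7, 8, 2) but only (3, 5, 4, 2) is free — short on r4, r3 and r1


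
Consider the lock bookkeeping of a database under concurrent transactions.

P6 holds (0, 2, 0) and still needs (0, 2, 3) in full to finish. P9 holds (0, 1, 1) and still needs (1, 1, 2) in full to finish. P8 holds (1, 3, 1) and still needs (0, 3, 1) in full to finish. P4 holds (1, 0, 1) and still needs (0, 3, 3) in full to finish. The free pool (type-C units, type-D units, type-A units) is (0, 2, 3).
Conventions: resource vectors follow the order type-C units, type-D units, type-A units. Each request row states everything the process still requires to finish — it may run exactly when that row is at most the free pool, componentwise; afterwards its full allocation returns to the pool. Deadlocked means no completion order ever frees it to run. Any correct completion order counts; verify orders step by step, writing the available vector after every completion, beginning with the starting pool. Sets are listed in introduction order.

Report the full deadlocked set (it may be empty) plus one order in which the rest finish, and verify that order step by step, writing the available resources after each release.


The deadlocked set is empty.
Key observation: starting with P6, each completion frees enough for the next — no one is permanently blocked.
A valid finishing order for the others: P6, P8, P4, P9. Step-by-step check:
  pool = (0, 2, 3)
  P6 needs (0, 2, 3) <= (0, 2, 3) -> finishes; pool += (0, 2, 0) = (0, 4, 3)
  P8 needs (0, 3, 1) <= (0, 4, 3) -> finishes; pool += (1, 3, 1) = (1, 7, 4)
  P4 needs (0, 3, 3) <= (1, 7, 4) -> finishes; pool += (1, 0, 1) = (2, 7, 5)
  P9 needs (1, 1, 2) <= (2, 7, 5) -> finishes; pool += (0, 1, 1) = (2, 8, 6)


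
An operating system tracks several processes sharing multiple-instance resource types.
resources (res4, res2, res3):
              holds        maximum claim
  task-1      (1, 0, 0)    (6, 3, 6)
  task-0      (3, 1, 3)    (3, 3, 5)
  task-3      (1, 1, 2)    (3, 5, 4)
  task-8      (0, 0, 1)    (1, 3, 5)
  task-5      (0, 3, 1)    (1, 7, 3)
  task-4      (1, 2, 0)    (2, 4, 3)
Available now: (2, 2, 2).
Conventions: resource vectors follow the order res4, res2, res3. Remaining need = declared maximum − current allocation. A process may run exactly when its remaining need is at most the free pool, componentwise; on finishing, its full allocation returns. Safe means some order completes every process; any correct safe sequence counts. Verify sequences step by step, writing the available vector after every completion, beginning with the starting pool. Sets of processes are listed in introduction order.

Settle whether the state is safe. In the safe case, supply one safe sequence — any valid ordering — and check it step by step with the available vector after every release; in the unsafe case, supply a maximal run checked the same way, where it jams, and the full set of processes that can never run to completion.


SAFE, for example via the order task-0, task-4, task-5, task-1, task-8, task-3.
Key observation: reading the order forward, task-0 is the first process whose need (0, 2, 2) meets the free pool (2, 2, 2) exactly on a resource it requests.
Verifying each step:
  pool = (2, 2, 2)
  task-0: need (0, 2, 2) fits (2, 2, 2); releases (3, 1, 3), pool now (5, 3, 5)
  task-4: need (1, 2, 3) fits (5, 3, 5); releases (1, 2, 0), pool now (6, 5, 5)
  task-5: need (1, 4, 2) fits (6, 5, 5); releases (0, 3, 1), pool now (6, 8, 6)
  task-1: need (5, 3, 6) fits (6, 8, 6); releases (1, 0, 0), pool now (7, 8, 6)
  task-8: need (1, 3, 4) fits (7, 8, 6); releases (0, 0, 1), pool now (7, 8, 7)
  task-3: need (2, 4, 2) fits (7, 8, 7); releases (1, 1, 2), pool now (8, 9, 9)
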